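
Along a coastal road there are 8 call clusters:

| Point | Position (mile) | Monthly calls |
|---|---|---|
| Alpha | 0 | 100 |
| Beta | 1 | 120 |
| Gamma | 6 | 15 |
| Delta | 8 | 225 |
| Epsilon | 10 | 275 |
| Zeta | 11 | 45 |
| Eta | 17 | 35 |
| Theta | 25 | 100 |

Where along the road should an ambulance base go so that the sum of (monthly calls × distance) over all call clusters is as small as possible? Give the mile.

For a sum of weighted absolute distances on a line, the optimum is the weighted median (not the mean). Total weight W = 915; half-weight = 457.5.
Sort by position and accumulate weight:
  mile 0 (Alpha, w=100) → cum 100
  mile 1 (Beta, w=120) → cum 220
  mile 6 (Gamma, w=15) → cum 235
  mile 8 (Delta, w=225) → cum 460  ≥ 457.5 → median here
  mile 10 (Epsilon, w=275) → cum 735
  mile 11 (Zeta, w=45) → cum 780
  mile 17 (Eta, w=35) → cum 815
  mile 25 (Theta, w=100) → cum 915
Optimal location: mile 8.

x = 8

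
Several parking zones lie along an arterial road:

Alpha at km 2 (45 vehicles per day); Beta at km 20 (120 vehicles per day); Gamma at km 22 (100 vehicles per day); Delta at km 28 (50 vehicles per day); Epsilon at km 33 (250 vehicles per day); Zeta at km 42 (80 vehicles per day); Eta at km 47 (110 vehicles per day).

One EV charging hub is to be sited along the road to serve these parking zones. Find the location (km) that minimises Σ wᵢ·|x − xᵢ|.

x = 33

For a sum of weighted absolute distances on a line, the optimum is the weighted median (not the mean). Total weight W = 755; half-weight = 377.5.
Sort by position and accumulate weight:
  km 2 (Alpha, w=45) → cum 45
  km 20 (Beta, w=120) → cum 165
  km 22 (Gamma, w=100) → cum 265
  km 28 (Delta, w=50) → cum 315
  km 33 (Epsilon, w=250) → cum 565  ≥ 377.5 → median here
  km 42 (Zeta, w=80) → cum 645
  km 47 (Eta, w=110) → cum 755
Optimal location: km 33.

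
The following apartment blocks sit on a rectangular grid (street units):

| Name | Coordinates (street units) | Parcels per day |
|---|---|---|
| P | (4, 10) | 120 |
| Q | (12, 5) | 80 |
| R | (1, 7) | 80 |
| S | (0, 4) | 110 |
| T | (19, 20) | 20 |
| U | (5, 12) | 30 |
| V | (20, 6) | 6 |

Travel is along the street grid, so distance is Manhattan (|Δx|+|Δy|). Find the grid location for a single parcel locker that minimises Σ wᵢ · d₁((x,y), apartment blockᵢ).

(4, 7)

Manhattan distance separates: Σwᵢ(|x−xᵢ|+|y−yᵢ|) = Σwᵢ|x−xᵢ| + Σwᵢ|y−yᵢ|, so x and y are optimised independently as 1-D weighted medians.
Total weight W = 446; half = 223.
x-coordinate, sorted with cumulative weight:
  x=0 (S, w=110) cum 110
  x=1 (R, w=80) cum 190
  x=4 (P, w=120) cum 310  ← median
  x=5 (U, w=30) cum 340
  x=12 (Q, w=80) cum 420
  x=19 (T, w=20) cum 440
  x=20 (V, w=6) cum 446
⇒ x* = 4
y-coordinate, sorted with cumulative weight:
  y=4 (S, w=110) cum 110
  y=5 (Q, w=80) cum 190
  y=6 (V, w=6) cum 196
  y=7 (R, w=80) cum 276  ← median
  y=10 (P, w=120) cum 396
  y=12 (U, w=30) cum 426
  y=20 (T, w=20) cum 446
⇒ y* = 7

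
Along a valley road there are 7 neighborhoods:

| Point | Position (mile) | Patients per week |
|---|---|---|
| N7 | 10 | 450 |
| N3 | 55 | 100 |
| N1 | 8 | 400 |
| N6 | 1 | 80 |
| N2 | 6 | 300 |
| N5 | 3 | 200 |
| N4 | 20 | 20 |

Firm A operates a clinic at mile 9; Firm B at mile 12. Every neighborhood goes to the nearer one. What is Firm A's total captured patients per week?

1430

The indifferent point is the midpoint (9+12)/2 = 10.5; neighborhoods left of it (closer to Firm A at 9) go to Firm A, those right go to Firm B.
  N6 at 1 (w=80) → Firm A
  N5 at 3 (w=200) → Firm A
  N2 at 6 (w=300) → Firm A
  N1 at 8 (w=400) → Firm A
  N7 at 10 (w=450) → Firm A
  N4 at 20 (w=20) → Firm B
  N3 at 55 (w=100) → Firm B
Firm A captures 1430; Firm B captures 120.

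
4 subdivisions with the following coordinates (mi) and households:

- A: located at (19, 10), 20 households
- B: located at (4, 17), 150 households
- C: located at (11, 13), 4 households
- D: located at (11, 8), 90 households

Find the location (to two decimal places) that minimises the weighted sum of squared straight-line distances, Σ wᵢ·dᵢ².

The minimiser of Σwᵢ‖p−pᵢ‖² is the weighted centroid p* = (Σwᵢpᵢ)/(Σwᵢ).
Σwᵢ = 264.
Σwᵢxᵢ = 20·19 + 150·4 + 4·11 + 90·11 = 2014.
Σwᵢyᵢ = 20·10 + 150·17 + 4·13 + 90·8 = 3522.
x* = 2014/264 = 7.63, y* = 3522/264 = 13.34.

(7.63, 13.34)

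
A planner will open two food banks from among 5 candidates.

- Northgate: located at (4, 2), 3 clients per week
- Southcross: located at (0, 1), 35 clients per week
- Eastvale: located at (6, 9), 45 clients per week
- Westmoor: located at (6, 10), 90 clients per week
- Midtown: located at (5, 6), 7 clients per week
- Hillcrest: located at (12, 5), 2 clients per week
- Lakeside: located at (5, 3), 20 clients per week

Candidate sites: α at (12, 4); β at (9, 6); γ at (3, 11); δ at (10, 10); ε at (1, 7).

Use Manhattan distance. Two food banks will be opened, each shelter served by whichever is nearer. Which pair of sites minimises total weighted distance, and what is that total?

{δ, ε}, total 1063

Evaluate every pair (each demand assigned to the nearer of the two):
  {δ, ε}: total = 1063
  {γ, ε}: total = 1075
  {β, γ}: total = 1243
  {β, δ}: total = 1278
  {α, γ}: total = 1281
  {γ, δ}: total = 1333
  {β, ε}: total = 1345
  {α, δ}: total = 1365
  {α, ε}: total = 1501
  {α, β}: total = 1587
Best pair: {δ, ε} with total 1063.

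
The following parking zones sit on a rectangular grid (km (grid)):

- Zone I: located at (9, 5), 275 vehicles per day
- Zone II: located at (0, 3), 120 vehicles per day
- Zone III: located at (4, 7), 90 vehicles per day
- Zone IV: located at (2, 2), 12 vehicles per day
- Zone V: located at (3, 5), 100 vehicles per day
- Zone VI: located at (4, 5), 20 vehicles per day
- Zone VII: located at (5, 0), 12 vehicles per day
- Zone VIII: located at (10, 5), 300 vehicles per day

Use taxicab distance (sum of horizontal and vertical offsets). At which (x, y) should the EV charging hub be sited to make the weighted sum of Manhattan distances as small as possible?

Manhattan distance separates: Σwᵢ(|x−xᵢ|+|y−yᵢ|) = Σwᵢ|x−xᵢ| + Σwᵢ|y−yᵢ|, so x and y are optimised independently as 1-D weighted medians.
Total weight W = 929; half = 464.5.
x-coordinate, sorted with cumulative weight:
  x=0 (Zone II, w=120) cum 120
  x=2 (Zone IV, w=12) cum 132
  x=3 (Zone V, w=100) cum 232
  x=4 (Zone III, w=90) cum 322
  x=4 (Zone VI, w=20) cum 342
  x=5 (Zone VII, w=12) cum 354
  x=9 (Zone I, w=275) cum 629  ← median
  x=10 (Zone VIII, w=300) cum 929
⇒ x* = 9
y-coordinate, sorted with cumulative weight:
  y=0 (Zone VII, w=12) cum 12
  y=2 (Zone IV, w=12) cum 24
  y=3 (Zone II, w=120) cum 144
  y=5 (Zone I, w=275) cum 419
  y=5 (Zone V, w=100) cum 519  ← median
  y=5 (Zone VI, w=20) cum 539
  y=5 (Zone VIII, w=300) cum 839
  y=7 (Zone III, w=90) cum 929
⇒ y* = 5

(9, 5)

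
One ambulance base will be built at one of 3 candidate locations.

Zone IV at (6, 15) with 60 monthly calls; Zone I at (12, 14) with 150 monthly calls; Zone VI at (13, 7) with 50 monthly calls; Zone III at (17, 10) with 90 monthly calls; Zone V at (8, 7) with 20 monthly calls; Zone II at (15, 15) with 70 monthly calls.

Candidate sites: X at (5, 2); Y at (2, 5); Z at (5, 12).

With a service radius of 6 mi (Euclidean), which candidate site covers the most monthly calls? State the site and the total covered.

Z, covering 80

Coverage radius r = 6 mi; a point is covered iff (Δx)²+(Δy)² ≤ 6² = 36.
  X (5, 2): covers {Zone V} → 20
  Y (2, 5): covers {none} → 0
  Z (5, 12): covers {Zone IV, Zone V} → 80
Maximum coverage at Z: 80 monthly calls.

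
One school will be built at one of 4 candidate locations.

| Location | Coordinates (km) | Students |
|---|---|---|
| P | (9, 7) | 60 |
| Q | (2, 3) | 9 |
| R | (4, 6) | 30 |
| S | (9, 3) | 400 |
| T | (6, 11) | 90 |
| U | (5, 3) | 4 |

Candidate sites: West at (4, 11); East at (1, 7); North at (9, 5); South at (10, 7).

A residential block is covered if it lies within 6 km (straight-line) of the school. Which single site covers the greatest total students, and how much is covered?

South, covering 550

Coverage radius r = 6 km; a point is covered iff (Δx)²+(Δy)² ≤ 6² = 36.
  West (4, 11): covers {R, T} → 120
  East (1, 7): covers {Q, R, U} → 43
  North (9, 5): covers {P, R, S, U} → 494
  South (10, 7): covers {P, S, T} → 550
Maximum coverage at South: 550 students.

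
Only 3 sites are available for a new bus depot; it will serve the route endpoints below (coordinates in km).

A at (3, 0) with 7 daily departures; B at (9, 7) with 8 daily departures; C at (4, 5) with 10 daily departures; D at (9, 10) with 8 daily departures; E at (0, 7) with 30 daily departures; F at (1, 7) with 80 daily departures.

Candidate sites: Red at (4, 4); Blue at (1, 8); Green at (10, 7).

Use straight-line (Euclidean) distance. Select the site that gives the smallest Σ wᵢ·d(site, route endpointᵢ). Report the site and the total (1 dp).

Total weighted distance at each candidate:
  Red (4, 4): total = 637.4
  Blue (1, 8): total = 353.0
  Green (10, 7): total = 1185.8
Minimum is at Blue with total 353.0 km.

Blue, total 353.0 km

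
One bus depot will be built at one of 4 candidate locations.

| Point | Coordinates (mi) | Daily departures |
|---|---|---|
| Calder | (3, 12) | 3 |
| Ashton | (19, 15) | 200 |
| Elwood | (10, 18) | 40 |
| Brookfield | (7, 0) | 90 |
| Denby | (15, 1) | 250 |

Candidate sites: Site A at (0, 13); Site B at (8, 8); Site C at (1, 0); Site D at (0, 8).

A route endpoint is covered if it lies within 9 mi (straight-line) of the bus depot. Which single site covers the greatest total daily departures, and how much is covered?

Site B, covering 93

Coverage radius r = 9 mi; a point is covered iff (Δx)²+(Δy)² ≤ 9² = 81.
  Site A (0, 13): covers {Calder} → 3
  Site B (8, 8): covers {Calder, Brookfield} → 93
  Site C (1, 0): covers {Brookfield} → 90
  Site D (0, 8): covers {Calder} → 3
Maximum coverage at Site B: 93 daily departures.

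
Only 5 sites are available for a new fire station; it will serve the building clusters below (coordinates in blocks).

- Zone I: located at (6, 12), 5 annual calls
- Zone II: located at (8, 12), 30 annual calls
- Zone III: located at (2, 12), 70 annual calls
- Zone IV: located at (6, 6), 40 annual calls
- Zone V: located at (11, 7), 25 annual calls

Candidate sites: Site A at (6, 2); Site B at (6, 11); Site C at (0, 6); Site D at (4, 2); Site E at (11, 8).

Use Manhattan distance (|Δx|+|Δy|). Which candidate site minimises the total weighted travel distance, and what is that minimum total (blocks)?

Total weighted distance at each candidate:
  Site A (6, 2): total = 1800
  Site B (6, 11): total = 870
  Site C (0, 6): total = 1580
  Site D (4, 2): total = 1860
  Site E (11, 8): total = 1470
Minimum is at Site B with total 870 blocks.

Site B, total 870 blocks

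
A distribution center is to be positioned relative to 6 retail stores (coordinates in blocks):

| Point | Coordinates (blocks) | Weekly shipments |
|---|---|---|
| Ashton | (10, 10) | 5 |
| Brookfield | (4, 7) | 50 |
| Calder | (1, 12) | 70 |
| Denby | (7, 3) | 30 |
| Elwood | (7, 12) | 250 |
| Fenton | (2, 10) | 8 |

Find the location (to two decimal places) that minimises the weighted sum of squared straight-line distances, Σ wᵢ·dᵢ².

The minimiser of Σwᵢ‖p−pᵢ‖² is the weighted centroid p* = (Σwᵢpᵢ)/(Σwᵢ).
Σwᵢ = 413.
Σwᵢxᵢ = 5·10 + 50·4 + 70·1 + 30·7 + 250·7 + 8·2 = 2296.
Σwᵢyᵢ = 5·10 + 50·7 + 70·12 + 30·3 + 250·12 + 8·10 = 4410.
x* = 2296/413 = 5.56, y* = 4410/413 = 10.68.

(5.56, 10.68)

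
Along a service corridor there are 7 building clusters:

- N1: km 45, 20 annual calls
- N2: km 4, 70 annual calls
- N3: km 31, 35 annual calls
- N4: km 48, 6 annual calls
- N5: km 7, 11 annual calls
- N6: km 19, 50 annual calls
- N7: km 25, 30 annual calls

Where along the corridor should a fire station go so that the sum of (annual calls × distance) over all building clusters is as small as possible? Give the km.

x = 19

For a sum of weighted absolute distances on a line, the optimum is the weighted median (not the mean). Total weight W = 222; half-weight = 111.
Sort by position and accumulate weight:
  km 4 (N2, w=70) → cum 70
  km 7 (N5, w=11) → cum 81
  km 19 (N6, w=50) → cum 131  ≥ 111 → median here
  km 25 (N7, w=30) → cum 161
  km 31 (N3, w=35) → cum 196
  km 45 (N1, w=20) → cum 216
  km 48 (N4, w=6) → cum 222
Optimal location: km 19.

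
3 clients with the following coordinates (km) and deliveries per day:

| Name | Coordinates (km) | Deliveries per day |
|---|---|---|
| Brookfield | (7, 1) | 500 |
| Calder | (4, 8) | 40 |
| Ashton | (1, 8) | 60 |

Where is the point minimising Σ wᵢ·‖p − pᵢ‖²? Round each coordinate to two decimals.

The minimiser of Σwᵢ‖p−pᵢ‖² is the weighted centroid p* = (Σwᵢpᵢ)/(Σwᵢ).
Σwᵢ = 600.
Σwᵢxᵢ = 500·7 + 40·4 + 60·1 = 3720.
Σwᵢyᵢ = 500·1 + 40·8 + 60·8 = 1300.
x* = 3720/600 = 6.20, y* = 1300/600 = 2.17.

(6.20, 2.17)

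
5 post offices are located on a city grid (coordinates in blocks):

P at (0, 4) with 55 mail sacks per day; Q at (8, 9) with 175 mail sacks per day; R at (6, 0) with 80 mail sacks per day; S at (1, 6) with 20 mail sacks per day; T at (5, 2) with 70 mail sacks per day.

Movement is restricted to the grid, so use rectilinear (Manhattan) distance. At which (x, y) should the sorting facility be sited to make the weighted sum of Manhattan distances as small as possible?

(6, 4)

Manhattan distance separates: Σwᵢ(|x−xᵢ|+|y−yᵢ|) = Σwᵢ|x−xᵢ| + Σwᵢ|y−yᵢ|, so x and y are optimised independently as 1-D weighted medians.
Total weight W = 400; half = 200.
x-coordinate, sorted with cumulative weight:
  x=0 (P, w=55) cum 55
  x=1 (S, w=20) cum 75
  x=5 (T, w=70) cum 145
  x=6 (R, w=80) cum 225  ← median
  x=8 (Q, w=175) cum 400
⇒ x* = 6
y-coordinate, sorted with cumulative weight:
  y=0 (R, w=80) cum 80
  y=2 (T, w=70) cum 150
  y=4 (P, w=55) cum 205  ← median
  y=6 (S, w=20) cum 225
  y=9 (Q, w=175) cum 400
⇒ y* = 4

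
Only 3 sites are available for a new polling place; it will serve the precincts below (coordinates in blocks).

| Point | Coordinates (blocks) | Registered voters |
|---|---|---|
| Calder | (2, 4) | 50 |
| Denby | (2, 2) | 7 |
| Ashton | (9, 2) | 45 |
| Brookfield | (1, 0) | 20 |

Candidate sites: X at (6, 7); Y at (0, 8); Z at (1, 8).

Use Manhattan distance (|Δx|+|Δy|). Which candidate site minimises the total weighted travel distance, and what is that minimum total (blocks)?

Total weighted distance at each candidate:
  X (6, 7): total = 1013
  Y (0, 8): total = 1211
  Z (1, 8): total = 1089
Minimum is at X with total 1013 blocks.

X, total 1013 blocks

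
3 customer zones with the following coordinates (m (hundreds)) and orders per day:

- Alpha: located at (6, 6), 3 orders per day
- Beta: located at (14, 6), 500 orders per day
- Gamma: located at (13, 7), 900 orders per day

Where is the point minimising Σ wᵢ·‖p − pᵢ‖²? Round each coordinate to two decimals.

(13.34, 6.64)

The minimiser of Σwᵢ‖p−pᵢ‖² is the weighted centroid p* = (Σwᵢpᵢ)/(Σwᵢ).
Σwᵢ = 1403.
Σwᵢxᵢ = 3·6 + 500·14 + 900·13 = 18718.
Σwᵢyᵢ = 3·6 + 500·6 + 900·7 = 9318.
x* = 18718/1403 = 13.34, y* = 9318/1403 = 6.64.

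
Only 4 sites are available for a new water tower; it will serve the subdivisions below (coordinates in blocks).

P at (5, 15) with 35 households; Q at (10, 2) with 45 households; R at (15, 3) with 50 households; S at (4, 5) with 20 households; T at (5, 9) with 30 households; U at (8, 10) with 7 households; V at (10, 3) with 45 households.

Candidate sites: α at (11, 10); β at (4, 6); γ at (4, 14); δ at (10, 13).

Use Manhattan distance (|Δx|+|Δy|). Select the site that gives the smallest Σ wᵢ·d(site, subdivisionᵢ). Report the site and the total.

β, total 2101 blocks

Total weighted distance at each candidate:
  α (11, 10): total = 2171
  β (4, 6): total = 2101
  γ (4, 14): total = 3161
  δ (10, 13): total = 2525
Minimum is at β with total 2101 blocks.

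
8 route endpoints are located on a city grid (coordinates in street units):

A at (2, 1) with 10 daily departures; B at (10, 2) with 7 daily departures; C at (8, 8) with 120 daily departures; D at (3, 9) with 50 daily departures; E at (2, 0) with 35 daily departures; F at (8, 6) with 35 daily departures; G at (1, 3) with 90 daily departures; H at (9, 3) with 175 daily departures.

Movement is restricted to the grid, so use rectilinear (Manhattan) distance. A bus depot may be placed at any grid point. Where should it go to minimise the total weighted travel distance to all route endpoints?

Manhattan distance separates: Σwᵢ(|x−xᵢ|+|y−yᵢ|) = Σwᵢ|x−xᵢ| + Σwᵢ|y−yᵢ|, so x and y are optimised independently as 1-D weighted medians.
Total weight W = 522; half = 261.
x-coordinate, sorted with cumulative weight:
  x=1 (G, w=90) cum 90
  x=2 (A, w=10) cum 100
  x=2 (E, w=35) cum 135
  x=3 (D, w=50) cum 185
  x=8 (C, w=120) cum 305  ← median
  x=8 (F, w=35) cum 340
  x=9 (H, w=175) cum 515
  x=10 (B, w=7) cum 522
⇒ x* = 8
y-coordinate, sorted with cumulative weight:
  y=0 (E, w=35) cum 35
  y=1 (A, w=10) cum 45
  y=2 (B, w=7) cum 52
  y=3 (G, w=90) cum 142
  y=3 (H, w=175) cum 317  ← median
  y=6 (F, w=35) cum 352
  y=8 (C, w=120) cum 472
  y=9 (D, w=50) cum 522
⇒ y* = 3

(8, 3)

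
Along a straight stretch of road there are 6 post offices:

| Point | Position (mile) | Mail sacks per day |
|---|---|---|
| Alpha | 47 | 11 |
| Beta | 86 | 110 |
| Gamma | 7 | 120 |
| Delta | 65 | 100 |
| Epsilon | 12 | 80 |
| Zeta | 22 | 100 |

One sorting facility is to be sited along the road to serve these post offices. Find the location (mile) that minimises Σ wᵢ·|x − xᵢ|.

x = 22

For a sum of weighted absolute distances on a line, the optimum is the weighted median (not the mean). Total weight W = 521; half-weight = 260.5.
Sort by position and accumulate weight:
  mile 7 (Gamma, w=120) → cum 120
  mile 12 (Epsilon, w=80) → cum 200
  mile 22 (Zeta, w=100) → cum 300  ≥ 260.5 → median here
  mile 47 (Alpha, w=11) → cum 311
  mile 65 (Delta, w=100) → cum 411
  mile 86 (Beta, w=110) → cum 521
Optimal location: mile 22.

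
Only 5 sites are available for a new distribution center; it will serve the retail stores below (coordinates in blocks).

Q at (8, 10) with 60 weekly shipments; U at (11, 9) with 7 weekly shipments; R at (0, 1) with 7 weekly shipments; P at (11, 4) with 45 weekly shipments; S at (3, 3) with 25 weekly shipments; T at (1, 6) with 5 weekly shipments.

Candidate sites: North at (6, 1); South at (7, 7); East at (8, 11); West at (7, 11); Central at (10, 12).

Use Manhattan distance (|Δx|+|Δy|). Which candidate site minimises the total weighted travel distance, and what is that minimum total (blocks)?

South, total 923 blocks

Total weighted distance at each candidate:
  North (6, 1): total = 1328
  South (7, 7): total = 923
  East (8, 11): total = 1056
  West (7, 11): total = 1131
  Central (10, 12): total = 1295
Minimum is at South with total 923 blocks.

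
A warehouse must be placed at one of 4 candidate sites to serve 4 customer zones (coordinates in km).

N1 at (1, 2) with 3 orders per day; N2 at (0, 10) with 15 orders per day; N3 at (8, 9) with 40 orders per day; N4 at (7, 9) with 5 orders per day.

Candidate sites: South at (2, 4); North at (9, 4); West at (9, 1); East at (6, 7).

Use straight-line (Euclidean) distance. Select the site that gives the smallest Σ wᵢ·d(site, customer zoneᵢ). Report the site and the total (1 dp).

Total weighted distance at each candidate:
  South (2, 4): total = 449.3
  North (9, 4): total = 417.9
  West (9, 1): total = 578.8
  East (6, 7): total = 246.2
Minimum is at East with total 246.2 km.

East, total 246.2 km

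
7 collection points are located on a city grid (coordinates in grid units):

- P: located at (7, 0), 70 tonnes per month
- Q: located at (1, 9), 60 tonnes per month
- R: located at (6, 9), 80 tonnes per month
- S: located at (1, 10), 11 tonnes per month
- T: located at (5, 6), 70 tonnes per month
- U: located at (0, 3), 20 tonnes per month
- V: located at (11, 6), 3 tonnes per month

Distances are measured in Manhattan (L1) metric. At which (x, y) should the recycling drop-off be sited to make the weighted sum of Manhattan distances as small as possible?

(5, 6)

Manhattan distance separates: Σwᵢ(|x−xᵢ|+|y−yᵢ|) = Σwᵢ|x−xᵢ| + Σwᵢ|y−yᵢ|, so x and y are optimised independently as 1-D weighted medians.
Total weight W = 314; half = 157.
x-coordinate, sorted with cumulative weight:
  x=0 (U, w=20) cum 20
  x=1 (Q, w=60) cum 80
  x=1 (S, w=11) cum 91
  x=5 (T, w=70) cum 161  ← median
  x=6 (R, w=80) cum 241
  x=7 (P, w=70) cum 311
  x=11 (V, w=3) cum 314
⇒ x* = 5
y-coordinate, sorted with cumulative weight:
  y=0 (P, w=70) cum 70
  y=3 (U, w=20) cum 90
  y=6 (T, w=70) cum 160  ← median
  y=6 (V, w=3) cum 163
  y=9 (Q, w=60) cum 223
  y=9 (R, w=80) cum 303
  y=10 (S, w=11) cum 314
⇒ y* = 6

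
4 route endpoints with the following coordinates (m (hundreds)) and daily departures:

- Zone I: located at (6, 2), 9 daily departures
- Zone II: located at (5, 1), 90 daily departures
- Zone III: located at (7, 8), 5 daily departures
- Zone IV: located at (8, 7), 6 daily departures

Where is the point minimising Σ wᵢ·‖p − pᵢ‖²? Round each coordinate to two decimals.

The minimiser of Σwᵢ‖p−pᵢ‖² is the weighted centroid p* = (Σwᵢpᵢ)/(Σwᵢ).
Σwᵢ = 110.
Σwᵢxᵢ = 9·6 + 90·5 + 5·7 + 6·8 = 587.
Σwᵢyᵢ = 9·2 + 90·1 + 5·8 + 6·7 = 190.
x* = 587/110 = 5.34, y* = 190/110 = 1.73.

(5.34, 1.73)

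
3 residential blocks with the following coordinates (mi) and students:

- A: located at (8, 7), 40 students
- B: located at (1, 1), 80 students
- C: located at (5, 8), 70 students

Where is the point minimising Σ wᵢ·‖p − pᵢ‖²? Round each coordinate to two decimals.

(3.95, 4.84)

The minimiser of Σwᵢ‖p−pᵢ‖² is the weighted centroid p* = (Σwᵢpᵢ)/(Σwᵢ).
Σwᵢ = 190.
Σwᵢxᵢ = 40·8 + 80·1 + 70·5 = 750.
Σwᵢyᵢ = 40·7 + 80·1 + 70·8 = 920.
x* = 750/190 = 3.95, y* = 920/190 = 4.84.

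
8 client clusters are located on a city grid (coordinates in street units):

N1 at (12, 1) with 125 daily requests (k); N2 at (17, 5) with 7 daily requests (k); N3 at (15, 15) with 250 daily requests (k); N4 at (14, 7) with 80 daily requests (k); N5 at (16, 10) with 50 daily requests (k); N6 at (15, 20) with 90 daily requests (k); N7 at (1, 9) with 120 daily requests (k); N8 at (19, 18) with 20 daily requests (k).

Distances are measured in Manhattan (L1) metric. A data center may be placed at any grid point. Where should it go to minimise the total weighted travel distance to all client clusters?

(15, 10)

Manhattan distance separates: Σwᵢ(|x−xᵢ|+|y−yᵢ|) = Σwᵢ|x−xᵢ| + Σwᵢ|y−yᵢ|, so x and y are optimised independently as 1-D weighted medians.
Total weight W = 742; half = 371.
x-coordinate, sorted with cumulative weight:
  x=1 (N7, w=120) cum 120
  x=12 (N1, w=125) cum 245
  x=14 (N4, w=80) cum 325
  x=15 (N3, w=250) cum 575  ← median
  x=15 (N6, w=90) cum 665
  x=16 (N5, w=50) cum 715
  x=17 (N2, w=7) cum 722
  x=19 (N8, w=20) cum 742
⇒ x* = 15
y-coordinate, sorted with cumulative weight:
  y=1 (N1, w=125) cum 125
  y=5 (N2, w=7) cum 132
  y=7 (N4, w=80) cum 212
  y=9 (N7, w=120) cum 332
  y=10 (N5, w=50) cum 382  ← median
  y=15 (N3, w=250) cum 632
  y=18 (N8, w=20) cum 652
  y=20 (N6, w=90) cum 742
⇒ y* = 10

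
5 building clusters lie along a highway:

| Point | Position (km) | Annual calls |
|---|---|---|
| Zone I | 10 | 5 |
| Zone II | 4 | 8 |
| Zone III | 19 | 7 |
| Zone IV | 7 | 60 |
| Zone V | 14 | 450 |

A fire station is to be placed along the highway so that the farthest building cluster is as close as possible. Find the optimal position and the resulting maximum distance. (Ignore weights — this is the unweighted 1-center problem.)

The 1-center on a line is the midpoint of the two extreme points: leftmost at 4, rightmost at 19.
Optimal location = (4 + 19)/2 = 11.5; maximum distance = (19 − 4)/2 = 7.5.

location 11.5, max distance 7.5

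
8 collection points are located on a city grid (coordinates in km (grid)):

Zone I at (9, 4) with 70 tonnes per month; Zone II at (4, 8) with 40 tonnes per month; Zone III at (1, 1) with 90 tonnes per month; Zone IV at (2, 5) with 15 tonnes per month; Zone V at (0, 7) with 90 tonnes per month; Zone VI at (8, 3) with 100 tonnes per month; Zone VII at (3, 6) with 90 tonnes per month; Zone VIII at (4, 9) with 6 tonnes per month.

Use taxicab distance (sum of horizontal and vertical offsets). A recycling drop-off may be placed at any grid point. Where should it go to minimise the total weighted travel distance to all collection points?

(3, 4)

Manhattan distance separates: Σwᵢ(|x−xᵢ|+|y−yᵢ|) = Σwᵢ|x−xᵢ| + Σwᵢ|y−yᵢ|, so x and y are optimised independently as 1-D weighted medians.
Total weight W = 501; half = 250.5.
x-coordinate, sorted with cumulative weight:
  x=0 (Zone V, w=90) cum 90
  x=1 (Zone III, w=90) cum 180
  x=2 (Zone IV, w=15) cum 195
  x=3 (Zone VII, w=90) cum 285  ← median
  x=4 (Zone II, w=40) cum 325
  x=4 (Zone VIII, w=6) cum 331
  x=8 (Zone VI, w=100) cum 431
  x=9 (Zone I, w=70) cum 501
⇒ x* = 3
y-coordinate, sorted with cumulative weight:
  y=1 (Zone III, w=90) cum 90
  y=3 (Zone VI, w=100) cum 190
  y=4 (Zone I, w=70) cum 260  ← median
  y=5 (Zone IV, w=15) cum 275
  y=6 (Zone VII, w=90) cum 365
  y=7 (Zone V, w=90) cum 455
  y=8 (Zone II, w=40) cum 495
  y=9 (Zone VIII, w=6) cum 501
⇒ y* = 4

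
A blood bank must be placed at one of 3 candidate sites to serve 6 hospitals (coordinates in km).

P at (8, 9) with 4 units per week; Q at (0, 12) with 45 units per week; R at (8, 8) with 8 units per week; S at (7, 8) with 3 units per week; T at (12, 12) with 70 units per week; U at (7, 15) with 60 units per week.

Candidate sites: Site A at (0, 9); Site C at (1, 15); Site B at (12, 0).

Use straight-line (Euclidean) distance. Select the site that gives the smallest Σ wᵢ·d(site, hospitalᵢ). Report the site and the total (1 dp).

Total weighted distance at each candidate:
  Site A (0, 9): total = 1671.7
  Site C (1, 15): total = 1444.2
  Site B (12, 0): total = 2691.6
Minimum is at Site C with total 1444.2 km.

Site C, total 1444.2 km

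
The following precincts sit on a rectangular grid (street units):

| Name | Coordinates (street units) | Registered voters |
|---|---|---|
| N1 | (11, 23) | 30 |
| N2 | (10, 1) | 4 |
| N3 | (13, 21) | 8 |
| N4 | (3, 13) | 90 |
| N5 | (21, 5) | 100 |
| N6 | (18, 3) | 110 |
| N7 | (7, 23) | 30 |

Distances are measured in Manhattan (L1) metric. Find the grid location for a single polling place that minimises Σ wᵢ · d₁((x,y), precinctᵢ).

(18, 5)

Manhattan distance separates: Σwᵢ(|x−xᵢ|+|y−yᵢ|) = Σwᵢ|x−xᵢ| + Σwᵢ|y−yᵢ|, so x and y are optimised independently as 1-D weighted medians.
Total weight W = 372; half = 186.
x-coordinate, sorted with cumulative weight:
  x=3 (N4, w=90) cum 90
  x=7 (N7, w=30) cum 120
  x=10 (N2, w=4) cum 124
  x=11 (N1, w=30) cum 154
  x=13 (N3, w=8) cum 162
  x=18 (N6, w=110) cum 272  ← median
  x=21 (N5, w=100) cum 372
⇒ x* = 18
y-coordinate, sorted with cumulative weight:
  y=1 (N2, w=4) cum 4
  y=3 (N6, w=110) cum 114
  y=5 (N5, w=100) cum 214  ← median
  y=13 (N4, w=90) cum 304
  y=21 (N3, w=8) cum 312
  y=23 (N1, w=30) cum 342
  y=23 (N7, w=30) cum 372
⇒ y* = 5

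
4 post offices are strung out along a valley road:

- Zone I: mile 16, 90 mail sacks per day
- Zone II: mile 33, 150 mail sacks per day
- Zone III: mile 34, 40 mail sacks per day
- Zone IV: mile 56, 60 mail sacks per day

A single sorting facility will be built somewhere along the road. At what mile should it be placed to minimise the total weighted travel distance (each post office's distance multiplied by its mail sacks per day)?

For a sum of weighted absolute distances on a line, the optimum is the weighted median (not the mean). Total weight W = 340; half-weight = 170.
Sort by position and accumulate weight:
  mile 16 (Zone I, w=90) → cum 90
  mile 33 (Zone II, w=150) → cum 240  ≥ 170 → median here
  mile 34 (Zone III, w=40) → cum 280
  mile 56 (Zone IV, w=60) → cum 340
Optimal location: mile 33.

x = 33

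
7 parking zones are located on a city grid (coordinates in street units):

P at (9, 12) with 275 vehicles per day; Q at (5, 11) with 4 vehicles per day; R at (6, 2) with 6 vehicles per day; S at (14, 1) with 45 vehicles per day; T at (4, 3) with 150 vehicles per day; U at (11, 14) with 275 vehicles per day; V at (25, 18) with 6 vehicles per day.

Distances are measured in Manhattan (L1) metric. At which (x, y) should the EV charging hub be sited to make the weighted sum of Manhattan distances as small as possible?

(9, 12)

Manhattan distance separates: Σwᵢ(|x−xᵢ|+|y−yᵢ|) = Σwᵢ|x−xᵢ| + Σwᵢ|y−yᵢ|, so x and y are optimised independently as 1-D weighted medians.
Total weight W = 761; half = 380.5.
x-coordinate, sorted with cumulative weight:
  x=4 (T, w=150) cum 150
  x=5 (Q, w=4) cum 154
  x=6 (R, w=6) cum 160
  x=9 (P, w=275) cum 435  ← median
  x=11 (U, w=275) cum 710
  x=14 (S, w=45) cum 755
  x=25 (V, w=6) cum 761
⇒ x* = 9
y-coordinate, sorted with cumulative weight:
  y=1 (S, w=45) cum 45
  y=2 (R, w=6) cum 51
  y=3 (T, w=150) cum 201
  y=11 (Q, w=4) cum 205
  y=12 (P, w=275) cum 480  ← median
  y=14 (U, w=275) cum 755
  y=18 (V, w=6) cum 761
⇒ y* = 12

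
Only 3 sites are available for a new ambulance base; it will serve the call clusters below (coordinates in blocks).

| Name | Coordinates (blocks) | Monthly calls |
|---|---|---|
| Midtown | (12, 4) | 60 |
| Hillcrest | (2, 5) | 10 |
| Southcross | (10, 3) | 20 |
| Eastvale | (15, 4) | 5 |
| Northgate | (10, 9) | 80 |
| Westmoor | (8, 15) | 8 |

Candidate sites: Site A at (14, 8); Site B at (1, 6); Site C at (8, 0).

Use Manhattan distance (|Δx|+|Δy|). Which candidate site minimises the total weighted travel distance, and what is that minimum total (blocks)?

Site A, total 1219 blocks

Total weighted distance at each candidate:
  Site A (14, 8): total = 1219
  Site B (1, 6): total = 2208
  Site C (8, 0): total = 1745
Minimum is at Site A with total 1219 blocks.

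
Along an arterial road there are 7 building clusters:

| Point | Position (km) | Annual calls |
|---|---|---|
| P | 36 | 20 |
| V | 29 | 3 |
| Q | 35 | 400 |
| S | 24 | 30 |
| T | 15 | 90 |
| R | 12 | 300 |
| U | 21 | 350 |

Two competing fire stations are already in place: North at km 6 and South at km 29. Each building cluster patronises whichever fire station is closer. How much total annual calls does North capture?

390

The indifferent point is the midpoint (6+29)/2 = 17.5; building clusters left of it (closer to North at 6) go to North, those right go to South.
  R at 12 (w=300) → North
  T at 15 (w=90) → North
  U at 21 (w=350) → South
  S at 24 (w=30) → South
  V at 29 (w=3) → South
  Q at 35 (w=400) → South
  P at 36 (w=20) → South
North captures 390; South captures 803.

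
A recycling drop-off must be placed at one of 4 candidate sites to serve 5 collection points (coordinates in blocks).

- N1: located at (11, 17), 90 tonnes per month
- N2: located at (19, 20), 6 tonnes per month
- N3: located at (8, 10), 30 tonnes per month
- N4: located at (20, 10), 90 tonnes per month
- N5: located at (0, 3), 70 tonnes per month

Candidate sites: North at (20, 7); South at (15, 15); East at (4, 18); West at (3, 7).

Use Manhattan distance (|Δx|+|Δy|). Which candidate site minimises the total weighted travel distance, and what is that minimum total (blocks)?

Total weighted distance at each candidate:
  North (20, 7): total = 4194
  South (15, 15): total = 3744
  East (4, 18): total = 4672
  West (3, 7): total = 4324
Minimum is at South with total 3744 blocks.

South, total 3744 blocks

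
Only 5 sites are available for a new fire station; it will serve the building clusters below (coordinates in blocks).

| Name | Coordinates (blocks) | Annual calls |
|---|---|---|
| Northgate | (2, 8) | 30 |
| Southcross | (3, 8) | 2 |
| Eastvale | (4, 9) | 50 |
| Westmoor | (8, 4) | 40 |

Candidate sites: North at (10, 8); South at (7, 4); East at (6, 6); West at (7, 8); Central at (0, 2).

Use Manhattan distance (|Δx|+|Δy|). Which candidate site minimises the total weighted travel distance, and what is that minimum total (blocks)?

West, total 558 blocks

Total weighted distance at each candidate:
  North (10, 8): total = 844
  South (7, 4): total = 726
  East (6, 6): total = 600
  West (7, 8): total = 558
  Central (0, 2): total = 1208
Minimum is at West with total 558 blocks.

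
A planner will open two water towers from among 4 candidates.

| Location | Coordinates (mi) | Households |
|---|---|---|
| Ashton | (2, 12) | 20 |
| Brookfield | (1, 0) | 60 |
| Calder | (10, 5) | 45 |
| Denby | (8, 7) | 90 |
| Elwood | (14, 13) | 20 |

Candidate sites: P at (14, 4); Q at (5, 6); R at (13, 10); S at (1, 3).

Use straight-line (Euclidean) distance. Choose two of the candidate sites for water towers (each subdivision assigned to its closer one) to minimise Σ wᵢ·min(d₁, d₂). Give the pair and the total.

Evaluate every pair (each demand assigned to the nearer of the two):
  {Q, S}: total = 1056.3
  {Q, R}: total = 1144.1
  {R, S}: total = 1211.5
  {P, Q}: total = 1217.0
  {P, S}: total = 1330.4
  {P, R}: total = 1813.3
Best pair: {Q, S} with total 1056.3.

{Q, S}, total 1056.3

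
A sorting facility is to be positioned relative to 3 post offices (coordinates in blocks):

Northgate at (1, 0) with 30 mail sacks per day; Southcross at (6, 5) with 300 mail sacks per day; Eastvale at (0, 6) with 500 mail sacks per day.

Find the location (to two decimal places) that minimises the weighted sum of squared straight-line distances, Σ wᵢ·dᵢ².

(2.20, 5.42)

The minimiser of Σwᵢ‖p−pᵢ‖² is the weighted centroid p* = (Σwᵢpᵢ)/(Σwᵢ).
Σwᵢ = 830.
Σwᵢxᵢ = 30·1 + 300·6 + 500·0 = 1830.
Σwᵢyᵢ = 30·0 + 300·5 + 500·6 = 4500.
x* = 1830/830 = 2.20, y* = 4500/830 = 5.42.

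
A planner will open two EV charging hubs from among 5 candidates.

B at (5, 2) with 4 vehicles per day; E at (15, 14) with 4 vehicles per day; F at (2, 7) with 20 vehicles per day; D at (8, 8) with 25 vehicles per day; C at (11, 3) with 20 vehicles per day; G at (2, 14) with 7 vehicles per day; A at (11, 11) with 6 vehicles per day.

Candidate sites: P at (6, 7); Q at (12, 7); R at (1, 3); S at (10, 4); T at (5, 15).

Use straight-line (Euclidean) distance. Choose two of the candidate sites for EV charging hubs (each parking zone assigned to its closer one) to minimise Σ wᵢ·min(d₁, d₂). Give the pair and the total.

{P, S}, total 324.2

Evaluate every pair (each demand assigned to the nearer of the two):
  {P, S}: total = 324.2
  {P, Q}: total = 350.4
  {P, T}: total = 385.1
  {R, S}: total = 403.5
  {Q, R}: total = 417.0
  {P, R}: total = 420.9
  {S, T}: total = 437.3
  {Q, S}: total = 464.4
  {Q, T}: total = 468.2
  {R, T}: total = 595.0
Best pair: {P, S} with total 324.2.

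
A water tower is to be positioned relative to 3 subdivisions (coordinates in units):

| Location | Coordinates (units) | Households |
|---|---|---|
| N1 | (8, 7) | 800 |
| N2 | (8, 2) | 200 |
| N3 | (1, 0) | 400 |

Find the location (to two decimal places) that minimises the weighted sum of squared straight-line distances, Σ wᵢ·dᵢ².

The minimiser of Σwᵢ‖p−pᵢ‖² is the weighted centroid p* = (Σwᵢpᵢ)/(Σwᵢ).
Σwᵢ = 1400.
Σwᵢxᵢ = 800·8 + 200·8 + 400·1 = 8400.
Σwᵢyᵢ = 800·7 + 200·2 + 400·0 = 6000.
x* = 8400/1400 = 6.00, y* = 6000/1400 = 4.29.

(6.00, 4.29)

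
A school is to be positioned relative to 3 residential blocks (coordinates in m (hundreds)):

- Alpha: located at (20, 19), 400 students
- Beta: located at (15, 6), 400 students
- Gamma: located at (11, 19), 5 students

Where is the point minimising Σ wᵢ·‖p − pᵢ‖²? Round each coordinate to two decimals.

(17.46, 12.54)

The minimiser of Σwᵢ‖p−pᵢ‖² is the weighted centroid p* = (Σwᵢpᵢ)/(Σwᵢ).
Σwᵢ = 805.
Σwᵢxᵢ = 400·20 + 400·15 + 5·11 = 14055.
Σwᵢyᵢ = 400·19 + 400·6 + 5·19 = 10095.
x* = 14055/805 = 17.46, y* = 10095/805 = 12.54.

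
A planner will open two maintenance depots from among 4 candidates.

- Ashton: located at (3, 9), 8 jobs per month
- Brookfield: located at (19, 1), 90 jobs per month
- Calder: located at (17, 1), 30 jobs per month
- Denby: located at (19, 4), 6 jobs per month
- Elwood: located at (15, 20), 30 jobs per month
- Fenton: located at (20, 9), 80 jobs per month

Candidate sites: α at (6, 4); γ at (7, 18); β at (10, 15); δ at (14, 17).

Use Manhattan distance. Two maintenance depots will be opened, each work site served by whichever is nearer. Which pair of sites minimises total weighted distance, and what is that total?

{α, δ}, total 3242

Evaluate every pair (each demand assigned to the nearer of the two):
  {α, δ}: total = 3242
  {α, β}: total = 3582
  {α, γ}: total = 3822
  {γ, δ}: total = 3912
  {β, δ}: total = 3912
  {γ, β}: total = 4504
Best pair: {α, δ} with total 3242.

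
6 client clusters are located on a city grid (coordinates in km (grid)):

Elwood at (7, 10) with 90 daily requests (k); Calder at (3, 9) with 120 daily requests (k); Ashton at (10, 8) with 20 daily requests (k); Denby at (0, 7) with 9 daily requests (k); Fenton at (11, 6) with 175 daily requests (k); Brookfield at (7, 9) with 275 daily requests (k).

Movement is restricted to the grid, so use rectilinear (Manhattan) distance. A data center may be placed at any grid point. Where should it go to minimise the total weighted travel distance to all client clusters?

Manhattan distance separates: Σwᵢ(|x−xᵢ|+|y−yᵢ|) = Σwᵢ|x−xᵢ| + Σwᵢ|y−yᵢ|, so x and y are optimised independently as 1-D weighted medians.
Total weight W = 689; half = 344.5.
x-coordinate, sorted with cumulative weight:
  x=0 (Denby, w=9) cum 9
  x=3 (Calder, w=120) cum 129
  x=7 (Elwood, w=90) cum 219
  x=7 (Brookfield, w=275) cum 494  ← median
  x=10 (Ashton, w=20) cum 514
  x=11 (Fenton, w=175) cum 689
⇒ x* = 7
y-coordinate, sorted with cumulative weight:
  y=6 (Fenton, w=175) cum 175
  y=7 (Denby, w=9) cum 184
  y=8 (Ashton, w=20) cum 204
  y=9 (Calder, w=120) cum 324
  y=9 (Brookfield, w=275) cum 599  ← median
  y=10 (Elwood, w=90) cum 689
⇒ y* = 9

(7, 9)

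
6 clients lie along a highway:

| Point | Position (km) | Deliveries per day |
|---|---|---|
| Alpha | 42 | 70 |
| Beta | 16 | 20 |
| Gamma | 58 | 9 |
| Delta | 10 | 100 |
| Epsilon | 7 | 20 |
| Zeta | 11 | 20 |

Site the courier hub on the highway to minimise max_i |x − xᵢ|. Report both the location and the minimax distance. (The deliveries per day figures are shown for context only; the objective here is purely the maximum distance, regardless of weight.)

location 32.5, max distance 25.5

The 1-center on a line is the midpoint of the two extreme points: leftmost at 7, rightmost at 58.
Optimal location = (7 + 58)/2 = 32.5; maximum distance = (58 − 7)/2 = 25.5.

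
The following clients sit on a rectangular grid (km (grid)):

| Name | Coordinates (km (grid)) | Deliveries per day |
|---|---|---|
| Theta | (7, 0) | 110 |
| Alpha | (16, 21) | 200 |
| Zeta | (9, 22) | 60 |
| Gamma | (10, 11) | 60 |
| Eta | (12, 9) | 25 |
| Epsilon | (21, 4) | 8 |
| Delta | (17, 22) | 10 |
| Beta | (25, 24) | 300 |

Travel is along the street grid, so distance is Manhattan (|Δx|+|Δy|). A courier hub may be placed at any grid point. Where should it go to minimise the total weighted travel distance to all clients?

Manhattan distance separates: Σwᵢ(|x−xᵢ|+|y−yᵢ|) = Σwᵢ|x−xᵢ| + Σwᵢ|y−yᵢ|, so x and y are optimised independently as 1-D weighted medians.
Total weight W = 773; half = 386.5.
x-coordinate, sorted with cumulative weight:
  x=7 (Theta, w=110) cum 110
  x=9 (Zeta, w=60) cum 170
  x=10 (Gamma, w=60) cum 230
  x=12 (Eta, w=25) cum 255
  x=16 (Alpha, w=200) cum 455  ← median
  x=17 (Delta, w=10) cum 465
  x=21 (Epsilon, w=8) cum 473
  x=25 (Beta, w=300) cum 773
⇒ x* = 16
y-coordinate, sorted with cumulative weight:
  y=0 (Theta, w=110) cum 110
  y=4 (Epsilon, w=8) cum 118
  y=9 (Eta, w=25) cum 143
  y=11 (Gamma, w=60) cum 203
  y=21 (Alpha, w=200) cum 403  ← median
  y=22 (Zeta, w=60) cum 463
  y=22 (Delta, w=10) cum 473
  y=24 (Beta, w=300) cum 773
⇒ y* = 21

(16, 21)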